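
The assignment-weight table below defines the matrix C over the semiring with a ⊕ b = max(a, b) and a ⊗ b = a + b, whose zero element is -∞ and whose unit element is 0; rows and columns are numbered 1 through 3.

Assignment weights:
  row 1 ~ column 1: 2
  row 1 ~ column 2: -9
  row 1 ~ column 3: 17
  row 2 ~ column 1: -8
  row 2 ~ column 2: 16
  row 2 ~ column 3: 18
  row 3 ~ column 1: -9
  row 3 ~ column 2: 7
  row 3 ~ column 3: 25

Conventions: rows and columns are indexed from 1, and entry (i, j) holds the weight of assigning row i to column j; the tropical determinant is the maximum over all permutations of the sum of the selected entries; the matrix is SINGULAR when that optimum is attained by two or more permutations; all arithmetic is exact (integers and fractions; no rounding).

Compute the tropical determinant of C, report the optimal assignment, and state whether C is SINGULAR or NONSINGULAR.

σ = (1, 2, 3): 2 + 16 + 25 = 43
σ = (1, 3, 2): 2 + 18 + 7 = 27
σ = (2, 1, 3): (-9) + (-8) + 25 = 8
σ = (2, 3, 1): (-9) + 18 + (-9) = 0
σ = (3, 1, 2): 17 + (-8) + 7 = 16
σ = (3, 2, 1): 17 + 16 + (-9) = 24
Optimal value attained by: σ = (1, 2, 3).
Answer: det⊕(C) = 43; verdict: NONSINGULAR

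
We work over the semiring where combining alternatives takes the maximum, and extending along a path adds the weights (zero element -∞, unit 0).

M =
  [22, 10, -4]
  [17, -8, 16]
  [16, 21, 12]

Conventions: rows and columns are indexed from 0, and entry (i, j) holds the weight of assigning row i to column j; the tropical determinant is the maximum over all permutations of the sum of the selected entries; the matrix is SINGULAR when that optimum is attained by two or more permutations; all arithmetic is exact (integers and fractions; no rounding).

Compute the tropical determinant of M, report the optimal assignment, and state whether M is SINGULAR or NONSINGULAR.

σ = (0, 1, 2): 22 + (-8) + 12 = 26
σ = (0, 2, 1): 22 + 16 + 21 = 59
σ = (1, 0, 2): 10 + 17 + 12 = 39
σ = (1, 2, 0): 10 + 16 + 16 = 42
σ = (2, 0, 1): (-4) + 17 + 21 = 34
σ = (2, 1, 0): (-4) + (-8) + 16 = 4
Optimal value attained by: σ = (0, 2, 1).
Answer: det⊕(M) = 59; verdict: NONSINGULAR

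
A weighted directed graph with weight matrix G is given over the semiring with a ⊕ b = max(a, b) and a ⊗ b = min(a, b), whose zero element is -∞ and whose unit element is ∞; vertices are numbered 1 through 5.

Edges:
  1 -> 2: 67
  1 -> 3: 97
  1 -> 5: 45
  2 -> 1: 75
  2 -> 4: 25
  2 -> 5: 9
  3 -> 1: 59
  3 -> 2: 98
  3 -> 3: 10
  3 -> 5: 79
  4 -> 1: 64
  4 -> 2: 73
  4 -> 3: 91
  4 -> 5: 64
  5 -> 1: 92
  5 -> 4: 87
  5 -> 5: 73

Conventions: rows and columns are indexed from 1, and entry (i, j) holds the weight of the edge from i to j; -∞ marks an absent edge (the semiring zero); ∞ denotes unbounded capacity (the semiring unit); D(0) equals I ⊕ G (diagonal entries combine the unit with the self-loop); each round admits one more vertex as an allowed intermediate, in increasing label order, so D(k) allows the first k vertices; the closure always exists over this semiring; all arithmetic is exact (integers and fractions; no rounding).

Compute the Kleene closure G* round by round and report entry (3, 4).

D(0):
  [∞, 67, 97, -∞, 45]
  [75, ∞, -∞, 25, 9]
  [59, 98, ∞, -∞, 79]
  [64, 73, 91, ∞, 64]
  [92, -∞, -∞, 87, ∞]
D(1):
  [∞, 67, 97, -∞, 45]
  [75, ∞, 75, 25, 45]
  [59, 98, ∞, -∞, 79]
  [64, 73, 91, ∞, 64]
  [92, 67, 92, 87, ∞]
D(2):
  [∞, 67, 97, 25, 45]
  [75, ∞, 75, 25, 45]
  [75, 98, ∞, 25, 79]
  [73, 73, 91, ∞, 64]
  [92, 67, 92, 87, ∞]
D(3):
  [∞, 97, 97, 25, 79]
  [75, ∞, 75, 25, 75]
  [75, 98, ∞, 25, 79]
  [75, 91, 91, ∞, 79]
  [92, 92, 92, 87, ∞]
D(4):
  [∞, 97, 97, 25, 79]
  [75, ∞, 75, 25, 75]
  [75, 98, ∞, 25, 79]
  [75, 91, 91, ∞, 79]
  [92, 92, 92, 87, ∞]
D(5):
  [∞, 97, 97, 79, 79]
  [75, ∞, 75, 75, 75]
  [79, 98, ∞, 79, 79]
  [79, 91, 91, ∞, 79]
  [92, 92, 92, 87, ∞]
Answer: G*[3][4] = 79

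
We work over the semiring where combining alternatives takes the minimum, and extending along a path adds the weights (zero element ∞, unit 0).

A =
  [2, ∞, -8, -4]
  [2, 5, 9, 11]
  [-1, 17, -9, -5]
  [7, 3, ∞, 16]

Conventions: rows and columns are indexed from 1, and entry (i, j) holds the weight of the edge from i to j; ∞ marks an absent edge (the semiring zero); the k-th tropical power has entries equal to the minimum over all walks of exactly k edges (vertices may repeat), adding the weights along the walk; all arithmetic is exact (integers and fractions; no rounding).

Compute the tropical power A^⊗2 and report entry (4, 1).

A^⊗2:
  [-9, -1, -17, -13]
  [4, 10, -6, -2]
  [-10, -2, -18, -14]
  [5, 8, -1, 3]
Key observation: the optimum is the walk 4->2->1, with weight 3 + 2 = 5.
Optimal value attained by: walk 4->2->1.
Answer: (A^⊗2)[4][1] = 5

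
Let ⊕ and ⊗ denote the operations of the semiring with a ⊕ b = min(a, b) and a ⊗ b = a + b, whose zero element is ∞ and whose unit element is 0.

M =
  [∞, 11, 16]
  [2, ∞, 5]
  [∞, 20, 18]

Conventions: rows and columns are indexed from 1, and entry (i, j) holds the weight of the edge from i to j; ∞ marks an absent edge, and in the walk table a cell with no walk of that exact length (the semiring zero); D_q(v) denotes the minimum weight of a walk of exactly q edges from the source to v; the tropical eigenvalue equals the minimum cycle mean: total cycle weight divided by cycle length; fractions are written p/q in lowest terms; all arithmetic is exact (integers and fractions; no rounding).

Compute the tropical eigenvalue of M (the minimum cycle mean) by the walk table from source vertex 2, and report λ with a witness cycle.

q=0: [∞, 0, ∞]
q=1: [2, ∞, 5]
q=2: [∞, 13, 18]
q=3: [15, 38, 18]
Optimal cycle mean attained by: cycle 1->2->1, total 11 + 2, length 2.
Answer: λ = 13/2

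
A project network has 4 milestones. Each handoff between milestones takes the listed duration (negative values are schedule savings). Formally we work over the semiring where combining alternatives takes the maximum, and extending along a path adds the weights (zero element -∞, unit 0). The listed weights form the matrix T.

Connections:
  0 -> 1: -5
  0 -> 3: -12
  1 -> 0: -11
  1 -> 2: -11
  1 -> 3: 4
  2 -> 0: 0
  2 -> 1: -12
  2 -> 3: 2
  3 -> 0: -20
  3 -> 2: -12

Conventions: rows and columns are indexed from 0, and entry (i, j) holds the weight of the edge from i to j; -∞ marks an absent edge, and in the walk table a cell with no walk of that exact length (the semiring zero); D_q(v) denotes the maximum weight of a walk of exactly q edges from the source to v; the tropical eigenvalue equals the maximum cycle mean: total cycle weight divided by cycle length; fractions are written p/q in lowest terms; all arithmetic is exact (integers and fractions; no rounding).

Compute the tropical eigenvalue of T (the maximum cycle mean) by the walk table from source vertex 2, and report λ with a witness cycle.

q=0: [-∞, -∞, 0, -∞]
q=1: [0, -12, -∞, 2]
q=2: [-18, -5, -10, -8]
q=3: [-10, -22, -16, -1]
q=4: [-16, -15, -13, -14]
Optimal cycle mean attained by: cycle 0->1->3->2->0, total (-5) + 4 + (-12) + 0, length 4.
Answer: λ = -13/4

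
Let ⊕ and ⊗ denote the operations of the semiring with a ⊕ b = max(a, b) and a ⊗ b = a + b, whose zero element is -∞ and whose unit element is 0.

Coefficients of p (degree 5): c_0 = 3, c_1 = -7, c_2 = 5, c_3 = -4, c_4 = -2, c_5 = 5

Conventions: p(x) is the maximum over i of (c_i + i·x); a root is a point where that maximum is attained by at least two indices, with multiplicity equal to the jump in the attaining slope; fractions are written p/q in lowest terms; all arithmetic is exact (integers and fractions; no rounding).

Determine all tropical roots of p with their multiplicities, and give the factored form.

hull edge (i=0, c=3) to (i=2, c=5): slope 1, span 2
hull edge (i=2, c=5) to (i=5, c=5): slope 0, span 3
Factored form: p(x) = 5 ⊗ (x ⊕ (-1)) ⊗ (x ⊕ (-1)) ⊗ (x ⊕ 0) ⊗ (x ⊕ 0) ⊗ (x ⊕ 0)
Answer: roots = -1 (mult 2), 0 (mult 3)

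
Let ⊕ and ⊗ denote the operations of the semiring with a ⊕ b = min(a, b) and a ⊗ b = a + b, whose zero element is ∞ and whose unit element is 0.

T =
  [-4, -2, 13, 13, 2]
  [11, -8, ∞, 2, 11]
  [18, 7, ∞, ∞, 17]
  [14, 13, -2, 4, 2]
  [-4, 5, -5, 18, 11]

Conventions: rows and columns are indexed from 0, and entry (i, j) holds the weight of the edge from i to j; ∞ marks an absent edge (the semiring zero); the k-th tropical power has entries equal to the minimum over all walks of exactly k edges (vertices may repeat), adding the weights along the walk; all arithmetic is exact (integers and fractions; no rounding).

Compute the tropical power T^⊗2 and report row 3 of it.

T^⊗2:
  [-8, -10, -3, 0, -2]
  [3, -16, 0, -6, 3]
  [13, -1, 12, 9, 18]
  [-2, 5, -3, 8, 6]
  [-8, -6, 6, 7, -2]
Answer: row 3 of T^⊗2 = [-2, 5, -3, 8, 6]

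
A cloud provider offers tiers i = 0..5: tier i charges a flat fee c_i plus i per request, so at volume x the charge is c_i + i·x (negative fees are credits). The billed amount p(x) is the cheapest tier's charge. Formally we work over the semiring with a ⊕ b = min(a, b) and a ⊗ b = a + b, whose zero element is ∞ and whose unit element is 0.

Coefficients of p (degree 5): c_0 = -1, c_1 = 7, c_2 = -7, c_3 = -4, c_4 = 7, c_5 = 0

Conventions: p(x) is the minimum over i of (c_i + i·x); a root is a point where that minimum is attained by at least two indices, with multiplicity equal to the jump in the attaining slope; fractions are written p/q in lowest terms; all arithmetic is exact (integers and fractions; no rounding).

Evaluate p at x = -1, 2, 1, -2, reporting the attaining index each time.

p(-1) = min(-1+0·(-1)=-1, 7+1·(-1)=6, -7+2·(-1)=-9, -4+3·(-1)=-7, 7+4·(-1)=3, 0+5·(-1)=-5) = -9 (attained by i=2)
p(2) = min(-1+0·2=-1, 7+1·2=9, -7+2·2=-3, -4+3·2=2, 7+4·2=15, 0+5·2=10) = -3 (attained by i=2)
p(1) = min(-1+0·1=-1, 7+1·1=8, -7+2·1=-5, -4+3·1=-1, 7+4·1=11, 0+5·1=5) = -5 (attained by i=2)
p(-2) = min(-1+0·(-2)=-1, 7+1·(-2)=5, -7+2·(-2)=-11, -4+3·(-2)=-10, 7+4·(-2)=-1, 0+5·(-2)=-10) = -11 (attained by i=2)
Answer: p(-1) = -9; p(2) = -3; p(1) = -5; p(-2) = -11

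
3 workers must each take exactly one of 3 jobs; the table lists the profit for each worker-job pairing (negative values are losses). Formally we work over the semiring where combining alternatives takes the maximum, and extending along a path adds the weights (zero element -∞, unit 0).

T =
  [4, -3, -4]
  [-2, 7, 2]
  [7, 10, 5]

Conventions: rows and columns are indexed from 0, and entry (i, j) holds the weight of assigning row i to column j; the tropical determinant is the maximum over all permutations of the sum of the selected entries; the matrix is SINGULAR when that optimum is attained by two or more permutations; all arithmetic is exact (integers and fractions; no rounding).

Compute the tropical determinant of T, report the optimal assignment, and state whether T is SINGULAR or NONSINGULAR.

σ = (0, 1, 2): 4 + 7 + 5 = 16
σ = (0, 2, 1): 4 + 2 + 10 = 16
σ = (1, 0, 2): (-3) + (-2) + 5 = 0
σ = (1, 2, 0): (-3) + 2 + 7 = 6
σ = (2, 0, 1): (-4) + (-2) + 10 = 4
σ = (2, 1, 0): (-4) + 7 + 7 = 10
Optimal value attained by: σ = (0, 1, 2).
Answer: det⊕(T) = 16; verdict: SINGULAR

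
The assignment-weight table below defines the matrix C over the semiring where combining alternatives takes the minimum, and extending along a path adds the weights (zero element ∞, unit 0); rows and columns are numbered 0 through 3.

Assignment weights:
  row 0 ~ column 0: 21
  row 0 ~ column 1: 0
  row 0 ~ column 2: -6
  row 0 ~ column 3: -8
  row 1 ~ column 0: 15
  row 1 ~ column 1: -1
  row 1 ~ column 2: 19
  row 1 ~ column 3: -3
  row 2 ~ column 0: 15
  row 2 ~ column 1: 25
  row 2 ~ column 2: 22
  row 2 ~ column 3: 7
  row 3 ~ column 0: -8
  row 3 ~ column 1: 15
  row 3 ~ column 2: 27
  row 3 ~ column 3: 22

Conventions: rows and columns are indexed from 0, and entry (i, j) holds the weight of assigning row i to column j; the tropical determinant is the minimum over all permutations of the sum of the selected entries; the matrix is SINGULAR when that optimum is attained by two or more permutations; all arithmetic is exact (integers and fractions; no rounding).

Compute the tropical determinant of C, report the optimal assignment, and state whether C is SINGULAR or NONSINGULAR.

σ = (0, 1, 2, 3): 21 + (-1) + 22 + 22 = 64
σ = (0, 1, 3, 2): 21 + (-1) + 7 + 27 = 54
σ = (0, 2, 1, 3): 21 + 19 + 25 + 22 = 87
σ = (0, 2, 3, 1): 21 + 19 + 7 + 15 = 62
σ = (0, 3, 1, 2): 21 + (-3) + 25 + 27 = 70
σ = (0, 3, 2, 1): 21 + (-3) + 22 + 15 = 55
σ = (1, 0, 2, 3): 0 + 15 + 22 + 22 = 59
σ = (1, 0, 3, 2): 0 + 15 + 7 + 27 = 49
σ = (1, 2, 0, 3): 0 + 19 + 15 + 22 = 56
σ = (1, 2, 3, 0): 0 + 19 + 7 + (-8) = 18
σ = (1, 3, 0, 2): 0 + (-3) + 15 + 27 = 39
σ = (1, 3, 2, 0): 0 + (-3) + 22 + (-8) = 11
σ = (2, 0, 1, 3): (-6) + 15 + 25 + 22 = 56
σ = (2, 0, 3, 1): (-6) + 15 + 7 + 15 = 31
σ = (2, 1, 0, 3): (-6) + (-1) + 15 + 22 = 30
σ = (2, 1, 3, 0): (-6) + (-1) + 7 + (-8) = -8
σ = (2, 3, 0, 1): (-6) + (-3) + 15 + 15 = 21
σ = (2, 3, 1, 0): (-6) + (-3) + 25 + (-8) = 8
σ = (3, 0, 1, 2): (-8) + 15 + 25 + 27 = 59
σ = (3, 0, 2, 1): (-8) + 15 + 22 + 15 = 44
σ = (3, 1, 0, 2): (-8) + (-1) + 15 + 27 = 33
σ = (3, 1, 2, 0): (-8) + (-1) + 22 + (-8) = 5
σ = (3, 2, 0, 1): (-8) + 19 + 15 + 15 = 41
σ = (3, 2, 1, 0): (-8) + 19 + 25 + (-8) = 28
Optimal value attained by: σ = (2, 1, 3, 0).
Answer: det⊕(C) = -8; verdict: NONSINGULAR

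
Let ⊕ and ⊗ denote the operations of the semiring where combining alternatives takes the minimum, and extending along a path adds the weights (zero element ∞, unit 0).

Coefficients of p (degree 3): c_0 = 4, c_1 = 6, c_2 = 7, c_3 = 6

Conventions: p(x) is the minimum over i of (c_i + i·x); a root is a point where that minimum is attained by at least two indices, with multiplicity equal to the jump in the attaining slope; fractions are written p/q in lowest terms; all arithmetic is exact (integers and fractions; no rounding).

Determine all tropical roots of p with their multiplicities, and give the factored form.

hull edge (i=0, c=4) to (i=3, c=6): slope 2/3, span 3
Factored form: p(x) = 6 ⊗ (x ⊕ (-2/3)) ⊗ (x ⊕ (-2/3)) ⊗ (x ⊕ (-2/3))
Answer: roots = -2/3 (mult 3)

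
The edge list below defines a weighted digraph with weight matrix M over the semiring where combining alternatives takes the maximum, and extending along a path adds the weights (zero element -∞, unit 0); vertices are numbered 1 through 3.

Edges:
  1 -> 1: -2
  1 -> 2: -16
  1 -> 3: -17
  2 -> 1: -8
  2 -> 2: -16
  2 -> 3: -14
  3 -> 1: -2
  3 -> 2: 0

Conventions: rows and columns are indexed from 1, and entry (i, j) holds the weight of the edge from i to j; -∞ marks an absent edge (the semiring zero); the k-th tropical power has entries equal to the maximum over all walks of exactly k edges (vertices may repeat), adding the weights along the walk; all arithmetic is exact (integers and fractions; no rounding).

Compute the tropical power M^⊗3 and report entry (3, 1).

M^⊗2:
  [-4, -17, -19]
  [-10, -14, -25]
  [-4, -16, -14]
M^⊗3:
  [-6, -19, -21]
  [-12, -25, -27]
  [-6, -14, -21]
Key observation: the optimum is the walk 3->1->1->1, with weight (-2) + (-2) + (-2) = -6.
Optimal value attained by: walk 3->1->1->1.
Answer: (M^⊗3)[3][1] = -6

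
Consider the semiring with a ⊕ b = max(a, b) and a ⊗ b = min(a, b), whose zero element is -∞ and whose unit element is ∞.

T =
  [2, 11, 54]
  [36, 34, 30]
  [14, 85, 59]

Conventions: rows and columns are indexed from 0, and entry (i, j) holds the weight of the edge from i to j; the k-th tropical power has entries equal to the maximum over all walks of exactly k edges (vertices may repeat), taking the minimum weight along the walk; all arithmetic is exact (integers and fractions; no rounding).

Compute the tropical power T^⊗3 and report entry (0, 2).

T^⊗2:
  [14, 54, 54]
  [34, 34, 36]
  [36, 59, 59]
T^⊗3:
  [36, 54, 54]
  [34, 36, 36]
  [36, 59, 59]
Key observation: the optimum is the walk 0->2->2->2, with weight 54 min 59 min 59 = 54.
Optimal value attained by: walk 0->2->2->2.
Answer: (T^⊗3)[0][2] = 54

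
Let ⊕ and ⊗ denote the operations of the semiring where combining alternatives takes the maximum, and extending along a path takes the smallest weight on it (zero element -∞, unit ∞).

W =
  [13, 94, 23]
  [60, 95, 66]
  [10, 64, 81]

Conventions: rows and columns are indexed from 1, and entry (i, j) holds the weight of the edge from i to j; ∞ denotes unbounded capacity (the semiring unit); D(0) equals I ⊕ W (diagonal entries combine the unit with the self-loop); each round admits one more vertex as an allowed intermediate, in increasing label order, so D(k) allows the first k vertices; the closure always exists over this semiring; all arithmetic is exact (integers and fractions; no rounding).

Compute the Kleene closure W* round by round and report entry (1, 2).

D(0):
  [∞, 94, 23]
  [60, ∞, 66]
  [10, 64, ∞]
D(1):
  [∞, 94, 23]
  [60, ∞, 66]
  [10, 64, ∞]
D(2):
  [∞, 94, 66]
  [60, ∞, 66]
  [60, 64, ∞]
D(3):
  [∞, 94, 66]
  [60, ∞, 66]
  [60, 64, ∞]
Answer: W*[1][2] = 94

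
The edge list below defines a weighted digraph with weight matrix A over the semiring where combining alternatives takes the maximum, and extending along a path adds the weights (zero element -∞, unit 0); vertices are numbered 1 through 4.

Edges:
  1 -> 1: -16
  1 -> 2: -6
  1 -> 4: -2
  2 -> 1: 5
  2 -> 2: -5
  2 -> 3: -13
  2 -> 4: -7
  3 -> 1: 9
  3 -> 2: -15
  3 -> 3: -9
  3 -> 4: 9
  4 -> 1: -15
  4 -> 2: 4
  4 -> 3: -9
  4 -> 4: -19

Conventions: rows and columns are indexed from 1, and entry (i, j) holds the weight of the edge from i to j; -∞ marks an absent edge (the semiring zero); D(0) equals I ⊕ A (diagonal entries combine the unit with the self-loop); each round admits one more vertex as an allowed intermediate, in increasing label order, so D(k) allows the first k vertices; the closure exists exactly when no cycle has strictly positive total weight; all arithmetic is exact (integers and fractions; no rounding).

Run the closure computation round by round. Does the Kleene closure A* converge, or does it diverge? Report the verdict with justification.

D(0):
  [0, -6, -∞, -2]
  [5, 0, -13, -7]
  [9, -15, 0, 9]
  [-15, 4, -9, 0]
D(1):
  [0, -6, -∞, -2]
  [5, 0, -13, 3]
  [9, 3, 0, 9]
  [-15, 4, -9, 0]
Detection: at round 2, diagonal entry (4, 4) turns strictly positive.
Key observation: the cycle 4->2->1->4 has total weight 4 + 5 + (-2), which is strictly positive.
Answer: DIVERGES — positive cycle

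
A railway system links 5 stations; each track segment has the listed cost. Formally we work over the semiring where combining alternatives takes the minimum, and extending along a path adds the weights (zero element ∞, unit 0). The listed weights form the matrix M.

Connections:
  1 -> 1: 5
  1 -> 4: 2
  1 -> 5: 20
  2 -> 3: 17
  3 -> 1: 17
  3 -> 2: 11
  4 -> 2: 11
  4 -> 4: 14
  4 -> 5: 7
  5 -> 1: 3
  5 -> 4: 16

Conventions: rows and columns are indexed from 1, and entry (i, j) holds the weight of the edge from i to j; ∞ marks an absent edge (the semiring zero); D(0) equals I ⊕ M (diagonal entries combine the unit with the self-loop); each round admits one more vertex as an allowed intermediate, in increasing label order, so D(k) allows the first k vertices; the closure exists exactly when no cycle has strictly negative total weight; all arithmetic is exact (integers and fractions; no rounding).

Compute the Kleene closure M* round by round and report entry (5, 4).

D(0):
  [0, ∞, ∞, 2, 20]
  [∞, 0, 17, ∞, ∞]
  [17, 11, 0, ∞, ∞]
  [∞, 11, ∞, 0, 7]
  [3, ∞, ∞, 16, 0]
D(1):
  [0, ∞, ∞, 2, 20]
  [∞, 0, 17, ∞, ∞]
  [17, 11, 0, 19, 37]
  [∞, 11, ∞, 0, 7]
  [3, ∞, ∞, 5, 0]
D(2):
  [0, ∞, ∞, 2, 20]
  [∞, 0, 17, ∞, ∞]
  [17, 11, 0, 19, 37]
  [∞, 11, 28, 0, 7]
  [3, ∞, ∞, 5, 0]
D(3):
  [0, ∞, ∞, 2, 20]
  [34, 0, 17, 36, 54]
  [17, 11, 0, 19, 37]
  [45, 11, 28, 0, 7]
  [3, ∞, ∞, 5, 0]
D(4):
  [0, 13, 30, 2, 9]
  [34, 0, 17, 36, 43]
  [17, 11, 0, 19, 26]
  [45, 11, 28, 0, 7]
  [3, 16, 33, 5, 0]
D(5):
  [0, 13, 30, 2, 9]
  [34, 0, 17, 36, 43]
  [17, 11, 0, 19, 26]
  [10, 11, 28, 0, 7]
  [3, 16, 33, 5, 0]
Answer: M*[5][4] = 5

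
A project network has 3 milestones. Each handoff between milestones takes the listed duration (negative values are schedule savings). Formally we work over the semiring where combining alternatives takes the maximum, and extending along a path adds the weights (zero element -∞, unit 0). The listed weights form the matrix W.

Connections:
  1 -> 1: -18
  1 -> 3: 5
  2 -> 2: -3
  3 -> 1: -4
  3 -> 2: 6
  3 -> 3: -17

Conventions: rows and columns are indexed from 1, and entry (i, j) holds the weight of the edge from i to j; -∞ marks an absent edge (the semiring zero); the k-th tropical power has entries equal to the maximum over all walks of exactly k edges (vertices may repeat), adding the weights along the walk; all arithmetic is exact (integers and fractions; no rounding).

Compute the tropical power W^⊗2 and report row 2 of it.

W^⊗2:
  [1, 11, -12]
  [-∞, -6, -∞]
  [-21, 3, 1]
Answer: row 2 of W^⊗2 = [-∞, -6, -∞]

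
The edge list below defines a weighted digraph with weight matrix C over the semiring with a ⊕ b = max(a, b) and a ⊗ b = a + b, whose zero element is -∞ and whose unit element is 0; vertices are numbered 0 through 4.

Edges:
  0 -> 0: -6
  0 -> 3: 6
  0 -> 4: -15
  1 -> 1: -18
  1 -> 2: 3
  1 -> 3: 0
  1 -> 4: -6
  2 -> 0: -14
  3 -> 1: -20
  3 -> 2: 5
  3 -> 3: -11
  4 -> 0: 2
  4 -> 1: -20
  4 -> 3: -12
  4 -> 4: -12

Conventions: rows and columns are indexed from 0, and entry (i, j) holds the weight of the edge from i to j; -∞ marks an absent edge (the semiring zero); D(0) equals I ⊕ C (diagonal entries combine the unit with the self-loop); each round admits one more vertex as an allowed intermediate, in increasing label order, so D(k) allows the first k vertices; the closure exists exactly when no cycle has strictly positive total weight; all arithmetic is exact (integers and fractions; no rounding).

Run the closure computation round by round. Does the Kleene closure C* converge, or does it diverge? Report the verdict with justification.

D(0):
  [0, -∞, -∞, 6, -15]
  [-∞, 0, 3, 0, -6]
  [-14, -∞, 0, -∞, -∞]
  [-∞, -20, 5, 0, -∞]
  [2, -20, -∞, -12, 0]
D(1):
  [0, -∞, -∞, 6, -15]
  [-∞, 0, 3, 0, -6]
  [-14, -∞, 0, -8, -29]
  [-∞, -20, 5, 0, -∞]
  [2, -20, -∞, 8, 0]
D(2):
  [0, -∞, -∞, 6, -15]
  [-∞, 0, 3, 0, -6]
  [-14, -∞, 0, -8, -29]
  [-∞, -20, 5, 0, -26]
  [2, -20, -17, 8, 0]
D(3):
  [0, -∞, -∞, 6, -15]
  [-11, 0, 3, 0, -6]
  [-14, -∞, 0, -8, -29]
  [-9, -20, 5, 0, -24]
  [2, -20, -17, 8, 0]
D(4):
  [0, -14, 11, 6, -15]
  [-9, 0, 5, 0, -6]
  [-14, -28, 0, -8, -29]
  [-9, -20, 5, 0, -24]
  [2, -12, 13, 8, 0]
D(5):
  [0, -14, 11, 6, -15]
  [-4, 0, 7, 2, -6]
  [-14, -28, 0, -8, -29]
  [-9, -20, 5, 0, -24]
  [2, -12, 13, 8, 0]
Key observation: every diagonal entry stays at the unit through all rounds, so no improving cycle exists.
Answer: CONVERGES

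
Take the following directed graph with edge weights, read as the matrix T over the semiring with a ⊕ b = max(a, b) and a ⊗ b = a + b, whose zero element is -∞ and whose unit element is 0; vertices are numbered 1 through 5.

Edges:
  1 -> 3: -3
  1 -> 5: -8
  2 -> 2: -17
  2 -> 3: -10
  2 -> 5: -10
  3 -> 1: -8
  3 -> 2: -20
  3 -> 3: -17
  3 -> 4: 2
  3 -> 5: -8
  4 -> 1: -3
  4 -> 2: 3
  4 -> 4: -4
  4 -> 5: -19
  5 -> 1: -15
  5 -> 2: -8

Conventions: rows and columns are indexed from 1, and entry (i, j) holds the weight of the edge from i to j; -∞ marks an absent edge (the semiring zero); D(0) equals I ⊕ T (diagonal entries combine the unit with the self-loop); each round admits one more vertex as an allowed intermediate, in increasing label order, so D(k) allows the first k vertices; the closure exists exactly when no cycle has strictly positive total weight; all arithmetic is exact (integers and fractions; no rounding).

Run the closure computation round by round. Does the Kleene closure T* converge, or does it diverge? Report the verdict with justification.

D(0):
  [0, -∞, -3, -∞, -8]
  [-∞, 0, -10, -∞, -10]
  [-8, -20, 0, 2, -8]
  [-3, 3, -∞, 0, -19]
  [-15, -8, -∞, -∞, 0]
D(1):
  [0, -∞, -3, -∞, -8]
  [-∞, 0, -10, -∞, -10]
  [-8, -20, 0, 2, -8]
  [-3, 3, -6, 0, -11]
  [-15, -8, -18, -∞, 0]
D(2):
  [0, -∞, -3, -∞, -8]
  [-∞, 0, -10, -∞, -10]
  [-8, -20, 0, 2, -8]
  [-3, 3, -6, 0, -7]
  [-15, -8, -18, -∞, 0]
D(3):
  [0, -23, -3, -1, -8]
  [-18, 0, -10, -8, -10]
  [-8, -20, 0, 2, -8]
  [-3, 3, -6, 0, -7]
  [-15, -8, -18, -16, 0]
D(4):
  [0, 2, -3, -1, -8]
  [-11, 0, -10, -8, -10]
  [-1, 5, 0, 2, -5]
  [-3, 3, -6, 0, -7]
  [-15, -8, -18, -16, 0]
D(5):
  [0, 2, -3, -1, -8]
  [-11, 0, -10, -8, -10]
  [-1, 5, 0, 2, -5]
  [-3, 3, -6, 0, -7]
  [-15, -8, -18, -16, 0]
Key observation: every diagonal entry stays at the unit through all rounds, so no improving cycle exists.
Answer: CONVERGES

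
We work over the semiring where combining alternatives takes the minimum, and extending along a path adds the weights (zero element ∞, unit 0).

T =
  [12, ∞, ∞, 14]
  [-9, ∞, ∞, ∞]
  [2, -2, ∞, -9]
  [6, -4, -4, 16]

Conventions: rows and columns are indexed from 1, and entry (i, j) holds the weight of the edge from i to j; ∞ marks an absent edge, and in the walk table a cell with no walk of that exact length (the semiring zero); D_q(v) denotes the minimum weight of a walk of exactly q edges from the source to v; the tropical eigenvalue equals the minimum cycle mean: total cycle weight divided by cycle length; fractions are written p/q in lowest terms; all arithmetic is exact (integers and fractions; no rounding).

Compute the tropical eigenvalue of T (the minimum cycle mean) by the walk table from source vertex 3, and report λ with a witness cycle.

q=0: [∞, ∞, 0, ∞]
q=1: [2, -2, ∞, -9]
q=2: [-11, -13, -13, 7]
q=3: [-22, -15, 3, -22]
q=4: [-24, -26, -26, -8]
Optimal cycle mean attained by: cycle 3->4->3, total (-9) + (-4), length 2.
Answer: λ = -13/2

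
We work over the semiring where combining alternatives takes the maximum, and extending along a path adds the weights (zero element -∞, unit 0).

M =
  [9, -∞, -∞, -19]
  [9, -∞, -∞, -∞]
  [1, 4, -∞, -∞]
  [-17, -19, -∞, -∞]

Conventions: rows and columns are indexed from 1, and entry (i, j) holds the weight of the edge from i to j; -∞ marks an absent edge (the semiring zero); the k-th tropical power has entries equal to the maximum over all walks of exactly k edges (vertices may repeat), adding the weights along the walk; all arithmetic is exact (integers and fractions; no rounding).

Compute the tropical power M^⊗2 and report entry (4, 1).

M^⊗2:
  [18, -38, -∞, -10]
  [18, -∞, -∞, -10]
  [13, -∞, -∞, -18]
  [-8, -∞, -∞, -36]
Key observation: the optimum is the walk 4->1->1, with weight (-17) + 9 = -8.
Optimal value attained by: walk 4->1->1.
Answer: (M^⊗2)[4][1] = -8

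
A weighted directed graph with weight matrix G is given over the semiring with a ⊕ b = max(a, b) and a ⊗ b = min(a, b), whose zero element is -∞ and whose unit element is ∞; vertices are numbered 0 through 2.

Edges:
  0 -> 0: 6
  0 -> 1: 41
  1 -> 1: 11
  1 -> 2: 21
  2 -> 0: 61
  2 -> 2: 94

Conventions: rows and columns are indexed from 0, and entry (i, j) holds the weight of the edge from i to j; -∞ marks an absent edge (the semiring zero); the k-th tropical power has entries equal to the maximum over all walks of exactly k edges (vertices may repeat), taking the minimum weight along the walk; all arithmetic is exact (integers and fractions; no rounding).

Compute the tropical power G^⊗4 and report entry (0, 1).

G^⊗2:
  [6, 11, 21]
  [21, 11, 21]
  [61, 41, 94]
G^⊗3:
  [21, 11, 21]
  [21, 21, 21]
  [61, 41, 94]
G^⊗4:
  [21, 21, 21]
  [21, 21, 21]
  [61, 41, 94]
Key observation: the optimum is the walk 0->1->2->0->1, with weight 41 min 21 min 61 min 41 = 21.
Optimal value attained by: walk 0->1->2->0->1.
Answer: (G^⊗4)[0][1] = 21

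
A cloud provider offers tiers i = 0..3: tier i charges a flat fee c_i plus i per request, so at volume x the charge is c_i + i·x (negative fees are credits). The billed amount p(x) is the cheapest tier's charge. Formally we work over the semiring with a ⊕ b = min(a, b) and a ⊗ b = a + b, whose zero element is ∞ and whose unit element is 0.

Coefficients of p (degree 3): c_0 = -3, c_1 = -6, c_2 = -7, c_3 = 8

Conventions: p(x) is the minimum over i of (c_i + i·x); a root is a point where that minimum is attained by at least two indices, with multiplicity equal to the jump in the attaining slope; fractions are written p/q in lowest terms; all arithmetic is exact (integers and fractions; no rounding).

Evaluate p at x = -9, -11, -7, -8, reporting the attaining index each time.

p(-9) = min(-3+0·(-9)=-3, -6+1·(-9)=-15, -7+2·(-9)=-25, 8+3·(-9)=-19) = -25 (attained by i=2)
p(-11) = min(-3+0·(-11)=-3, -6+1·(-11)=-17, -7+2·(-11)=-29, 8+3·(-11)=-25) = -29 (attained by i=2)
p(-7) = min(-3+0·(-7)=-3, -6+1·(-7)=-13, -7+2·(-7)=-21, 8+3·(-7)=-13) = -21 (attained by i=2)
p(-8) = min(-3+0·(-8)=-3, -6+1·(-8)=-14, -7+2·(-8)=-23, 8+3·(-8)=-16) = -23 (attained by i=2)
Answer: p(-9) = -25; p(-11) = -29; p(-7) = -21; p(-8) = -23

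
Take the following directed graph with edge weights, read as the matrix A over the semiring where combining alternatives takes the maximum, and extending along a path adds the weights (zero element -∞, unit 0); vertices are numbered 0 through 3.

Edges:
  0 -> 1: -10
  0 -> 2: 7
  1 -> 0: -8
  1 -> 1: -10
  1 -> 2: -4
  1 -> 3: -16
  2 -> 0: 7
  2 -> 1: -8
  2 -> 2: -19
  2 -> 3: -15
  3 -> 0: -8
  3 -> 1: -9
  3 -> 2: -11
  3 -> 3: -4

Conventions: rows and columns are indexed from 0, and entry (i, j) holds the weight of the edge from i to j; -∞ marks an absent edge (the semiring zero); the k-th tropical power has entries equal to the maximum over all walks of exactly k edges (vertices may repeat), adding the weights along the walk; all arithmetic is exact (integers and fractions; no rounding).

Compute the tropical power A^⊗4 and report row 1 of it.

A^⊗2:
  [14, -1, -12, -8]
  [3, -12, -1, -19]
  [-12, -3, 14, -19]
  [-4, -13, -1, -8]
A^⊗3:
  [-5, 4, 21, -12]
  [6, -7, 10, -16]
  [21, 6, -5, -1]
  [6, -9, 3, -12]
A^⊗4:
  [28, 13, 2, 6]
  [17, 2, 13, -5]
  [2, 11, 28, -5]
  [10, -4, 13, -12]
Answer: row 1 of A^⊗4 = [17, 2, 13, -5]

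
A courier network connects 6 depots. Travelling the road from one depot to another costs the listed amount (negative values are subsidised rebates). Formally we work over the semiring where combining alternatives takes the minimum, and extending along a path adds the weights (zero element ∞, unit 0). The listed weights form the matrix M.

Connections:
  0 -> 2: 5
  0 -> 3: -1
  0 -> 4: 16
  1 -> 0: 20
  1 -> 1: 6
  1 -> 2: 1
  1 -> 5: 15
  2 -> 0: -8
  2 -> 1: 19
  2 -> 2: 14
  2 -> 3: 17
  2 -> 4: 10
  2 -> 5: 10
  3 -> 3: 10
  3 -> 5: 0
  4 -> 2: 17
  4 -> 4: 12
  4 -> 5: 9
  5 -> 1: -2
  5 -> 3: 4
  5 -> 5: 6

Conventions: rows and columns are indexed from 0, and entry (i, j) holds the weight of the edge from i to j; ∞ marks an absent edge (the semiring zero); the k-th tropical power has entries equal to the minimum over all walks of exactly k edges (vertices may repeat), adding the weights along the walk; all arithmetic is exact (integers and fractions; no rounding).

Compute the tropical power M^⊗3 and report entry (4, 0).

M^⊗2:
  [-3, 24, 19, 9, 15, -1]
  [-7, 12, 7, 18, 11, 11]
  [6, 8, -3, -9, 8, 16]
  [∞, -2, ∞, 4, ∞, 6]
  [9, 7, 29, 13, 24, 15]
  [18, 4, -1, 10, ∞, 4]
M^⊗3:
  [11, -3, 2, -4, 13, 5]
  [-1, 9, -2, -8, 9, 17]
  [-11, 14, 9, 1, 7, -9]
  [18, 4, -1, 10, ∞, 4]
  [21, 13, 8, 8, 25, 13]
  [-9, 2, 5, 8, 9, 9]
Key observation: the optimum is the walk 4->4->2->0, with weight 12 + 17 + (-8) = 21.
Optimal value attained by: walk 4->4->2->0.
Answer: (M^⊗3)[4][0] = 21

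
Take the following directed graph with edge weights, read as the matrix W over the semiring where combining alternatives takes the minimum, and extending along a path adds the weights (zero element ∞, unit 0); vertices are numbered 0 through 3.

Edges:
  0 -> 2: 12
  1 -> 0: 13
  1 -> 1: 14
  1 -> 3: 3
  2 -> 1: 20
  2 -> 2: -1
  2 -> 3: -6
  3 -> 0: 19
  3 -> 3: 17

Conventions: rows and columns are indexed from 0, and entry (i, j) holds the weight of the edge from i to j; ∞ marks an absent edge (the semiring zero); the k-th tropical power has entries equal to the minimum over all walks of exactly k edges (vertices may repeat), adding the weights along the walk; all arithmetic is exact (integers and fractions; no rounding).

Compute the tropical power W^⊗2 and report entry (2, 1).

W^⊗2:
  [∞, 32, 11, 6]
  [22, 28, 25, 17]
  [13, 19, -2, -7]
  [36, ∞, 31, 34]
Key observation: the optimum is the walk 2->2->1, with weight (-1) + 20 = 19.
Optimal value attained by: walk 2->2->1.
Answer: (W^⊗2)[2][1] = 19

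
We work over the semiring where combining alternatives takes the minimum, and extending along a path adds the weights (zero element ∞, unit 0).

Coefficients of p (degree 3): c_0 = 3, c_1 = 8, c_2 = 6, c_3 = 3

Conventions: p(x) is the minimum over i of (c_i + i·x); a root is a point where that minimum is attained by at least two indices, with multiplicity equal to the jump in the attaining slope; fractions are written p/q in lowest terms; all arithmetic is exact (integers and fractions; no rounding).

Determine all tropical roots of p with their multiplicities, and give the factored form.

hull edge (i=0, c=3) to (i=3, c=3): slope 0, span 3
Factored form: p(x) = 3 ⊗ (x ⊕ 0) ⊗ (x ⊕ 0) ⊗ (x ⊕ 0)
Answer: roots = 0 (mult 3)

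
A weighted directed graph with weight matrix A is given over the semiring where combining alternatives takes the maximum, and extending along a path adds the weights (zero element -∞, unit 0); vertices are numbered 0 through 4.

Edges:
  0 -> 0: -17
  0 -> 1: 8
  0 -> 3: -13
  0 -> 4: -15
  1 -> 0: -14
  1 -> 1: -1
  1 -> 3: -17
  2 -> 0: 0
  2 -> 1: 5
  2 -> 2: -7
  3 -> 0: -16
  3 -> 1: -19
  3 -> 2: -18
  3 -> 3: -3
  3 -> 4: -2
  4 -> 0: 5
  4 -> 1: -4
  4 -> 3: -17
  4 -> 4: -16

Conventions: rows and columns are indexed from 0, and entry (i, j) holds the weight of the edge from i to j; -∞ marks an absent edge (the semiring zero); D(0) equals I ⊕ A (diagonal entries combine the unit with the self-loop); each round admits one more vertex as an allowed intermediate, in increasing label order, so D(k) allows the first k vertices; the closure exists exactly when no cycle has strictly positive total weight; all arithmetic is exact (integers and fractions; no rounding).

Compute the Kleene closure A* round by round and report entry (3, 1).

D(0):
  [0, 8, -∞, -13, -15]
  [-14, 0, -∞, -17, -∞]
  [0, 5, 0, -∞, -∞]
  [-16, -19, -18, 0, -2]
  [5, -4, -∞, -17, 0]
D(1):
  [0, 8, -∞, -13, -15]
  [-14, 0, -∞, -17, -29]
  [0, 8, 0, -13, -15]
  [-16, -8, -18, 0, -2]
  [5, 13, -∞, -8, 0]
D(2):
  [0, 8, -∞, -9, -15]
  [-14, 0, -∞, -17, -29]
  [0, 8, 0, -9, -15]
  [-16, -8, -18, 0, -2]
  [5, 13, -∞, -4, 0]
D(3):
  [0, 8, -∞, -9, -15]
  [-14, 0, -∞, -17, -29]
  [0, 8, 0, -9, -15]
  [-16, -8, -18, 0, -2]
  [5, 13, -∞, -4, 0]
D(4):
  [0, 8, -27, -9, -11]
  [-14, 0, -35, -17, -19]
  [0, 8, 0, -9, -11]
  [-16, -8, -18, 0, -2]
  [5, 13, -22, -4, 0]
D(5):
  [0, 8, -27, -9, -11]
  [-14, 0, -35, -17, -19]
  [0, 8, 0, -9, -11]
  [3, 11, -18, 0, -2]
  [5, 13, -22, -4, 0]
Answer: A*[3][1] = 11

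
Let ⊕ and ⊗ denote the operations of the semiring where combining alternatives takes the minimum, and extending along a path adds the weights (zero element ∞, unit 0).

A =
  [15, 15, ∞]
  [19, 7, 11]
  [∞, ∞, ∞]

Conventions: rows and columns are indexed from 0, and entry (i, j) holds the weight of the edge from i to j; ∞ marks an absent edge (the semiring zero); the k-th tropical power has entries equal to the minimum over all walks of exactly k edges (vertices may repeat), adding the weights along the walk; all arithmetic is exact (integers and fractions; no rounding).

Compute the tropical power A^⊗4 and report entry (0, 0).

A^⊗2:
  [30, 22, 26]
  [26, 14, 18]
  [∞, ∞, ∞]
A^⊗3:
  [41, 29, 33]
  [33, 21, 25]
  [∞, ∞, ∞]
A^⊗4:
  [48, 36, 40]
  [40, 28, 32]
  [∞, ∞, ∞]
Key observation: the optimum is the walk 0->1->1->1->0, with weight 15 + 7 + 7 + 19 = 48.
Optimal value attained by: walk 0->1->1->1->0.
Answer: (A^⊗4)[0][0] = 48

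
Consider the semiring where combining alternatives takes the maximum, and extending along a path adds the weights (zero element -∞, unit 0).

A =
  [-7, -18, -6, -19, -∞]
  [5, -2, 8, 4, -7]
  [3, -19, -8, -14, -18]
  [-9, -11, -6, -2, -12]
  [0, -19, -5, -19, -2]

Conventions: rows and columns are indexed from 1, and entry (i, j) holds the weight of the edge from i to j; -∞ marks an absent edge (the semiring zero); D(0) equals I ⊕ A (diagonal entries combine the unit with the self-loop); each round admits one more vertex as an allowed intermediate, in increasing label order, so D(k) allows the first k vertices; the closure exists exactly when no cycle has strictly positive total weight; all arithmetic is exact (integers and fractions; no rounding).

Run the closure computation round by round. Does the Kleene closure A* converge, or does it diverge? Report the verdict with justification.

D(0):
  [0, -18, -6, -19, -∞]
  [5, 0, 8, 4, -7]
  [3, -19, 0, -14, -18]
  [-9, -11, -6, 0, -12]
  [0, -19, -5, -19, 0]
D(1):
  [0, -18, -6, -19, -∞]
  [5, 0, 8, 4, -7]
  [3, -15, 0, -14, -18]
  [-9, -11, -6, 0, -12]
  [0, -18, -5, -19, 0]
D(2):
  [0, -18, -6, -14, -25]
  [5, 0, 8, 4, -7]
  [3, -15, 0, -11, -18]
  [-6, -11, -3, 0, -12]
  [0, -18, -5, -14, 0]
D(3):
  [0, -18, -6, -14, -24]
  [11, 0, 8, 4, -7]
  [3, -15, 0, -11, -18]
  [0, -11, -3, 0, -12]
  [0, -18, -5, -14, 0]
D(4):
  [0, -18, -6, -14, -24]
  [11, 0, 8, 4, -7]
  [3, -15, 0, -11, -18]
  [0, -11, -3, 0, -12]
  [0, -18, -5, -14, 0]
D(5):
  [0, -18, -6, -14, -24]
  [11, 0, 8, 4, -7]
  [3, -15, 0, -11, -18]
  [0, -11, -3, 0, -12]
  [0, -18, -5, -14, 0]
Key observation: every diagonal entry stays at the unit through all rounds, so no improving cycle exists.
Answer: CONVERGES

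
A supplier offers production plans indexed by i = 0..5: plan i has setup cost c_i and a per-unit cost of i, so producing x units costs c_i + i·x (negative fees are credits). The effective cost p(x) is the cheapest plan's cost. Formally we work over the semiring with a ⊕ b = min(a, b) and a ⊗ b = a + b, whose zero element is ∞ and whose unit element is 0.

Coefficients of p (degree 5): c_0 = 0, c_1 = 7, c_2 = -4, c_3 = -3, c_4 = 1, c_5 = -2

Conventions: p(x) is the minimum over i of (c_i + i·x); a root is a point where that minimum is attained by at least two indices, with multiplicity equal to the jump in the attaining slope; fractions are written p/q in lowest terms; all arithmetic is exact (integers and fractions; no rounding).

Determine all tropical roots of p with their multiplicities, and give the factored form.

hull edge (i=0, c=0) to (i=2, c=-4): slope -2, span 2
hull edge (i=2, c=-4) to (i=5, c=-2): slope 2/3, span 3
Factored form: p(x) = -2 ⊗ (x ⊕ (-2/3)) ⊗ (x ⊕ (-2/3)) ⊗ (x ⊕ (-2/3)) ⊗ (x ⊕ 2) ⊗ (x ⊕ 2)
Answer: roots = -2/3 (mult 3), 2 (mult 2)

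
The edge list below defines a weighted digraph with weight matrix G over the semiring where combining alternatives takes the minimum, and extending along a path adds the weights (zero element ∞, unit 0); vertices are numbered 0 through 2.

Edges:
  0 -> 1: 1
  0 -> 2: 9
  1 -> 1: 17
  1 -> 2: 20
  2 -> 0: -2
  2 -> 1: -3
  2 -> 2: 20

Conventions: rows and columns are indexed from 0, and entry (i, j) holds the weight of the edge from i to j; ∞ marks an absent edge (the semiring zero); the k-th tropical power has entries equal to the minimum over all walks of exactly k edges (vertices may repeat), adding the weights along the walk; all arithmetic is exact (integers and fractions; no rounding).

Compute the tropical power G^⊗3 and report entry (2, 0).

G^⊗2:
  [7, 6, 21]
  [18, 17, 37]
  [18, -1, 7]
G^⊗3:
  [19, 8, 16]
  [35, 19, 27]
  [5, 4, 19]
Key observation: the optimum is the walk 2->0->2->0, with weight (-2) + 9 + (-2) = 5.
Optimal value attained by: walk 2->0->2->0.
Answer: (G^⊗3)[2][0] = 5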